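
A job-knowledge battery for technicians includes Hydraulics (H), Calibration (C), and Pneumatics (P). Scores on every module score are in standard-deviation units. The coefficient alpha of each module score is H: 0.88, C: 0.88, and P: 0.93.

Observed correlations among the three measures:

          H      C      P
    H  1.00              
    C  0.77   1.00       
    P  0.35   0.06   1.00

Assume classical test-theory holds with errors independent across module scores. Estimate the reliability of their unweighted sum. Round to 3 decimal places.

Var(H+C+P) = 3 + 2·[0.77 + 0.35 + 0.06] = 3 + 2.36 = 5.36.
With uncorrelated errors the cross-covariances are all true-score covariance, so they carry over unchanged; only the diagonal terms shrink to ρᵢσᵢ².
True-score variance = [0.88 + 0.88 + 0.93] + 2.36 = 2.69 + 2.36 = 5.05.
Reliability = 5.05 / 5.36 = 0.942.

0.942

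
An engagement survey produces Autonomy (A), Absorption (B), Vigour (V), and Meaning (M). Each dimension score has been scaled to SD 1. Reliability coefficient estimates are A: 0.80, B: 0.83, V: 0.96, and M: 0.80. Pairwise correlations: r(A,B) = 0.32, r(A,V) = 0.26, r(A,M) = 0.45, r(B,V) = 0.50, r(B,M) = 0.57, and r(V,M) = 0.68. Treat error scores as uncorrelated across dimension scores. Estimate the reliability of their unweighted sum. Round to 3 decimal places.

Var(A+B+V+M) = 4 + 2·[0.32 + 0.26 + 0.45 + 0.50 + 0.57 + 0.68] = 4 + 5.56 = 9.56.
Under uncorrelated errors the observed covariances equal the true-score covariances, so only the own-variance terms attenuate.
True-score variance = [0.80 + 0.83 + 0.96 + 0.80] + 5.56 = 3.39 + 5.56 = 8.95.
Reliability = 8.95 / 9.56 = 0.936.

0.936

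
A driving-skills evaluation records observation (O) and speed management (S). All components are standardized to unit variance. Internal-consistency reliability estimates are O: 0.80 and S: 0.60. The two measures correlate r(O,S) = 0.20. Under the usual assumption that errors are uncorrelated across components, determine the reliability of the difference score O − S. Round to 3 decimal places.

Var(O−S) = 1 + 1 − 2·0.20 = 2 − 0.4 = 1.6.
Because errors are independent across components, Cov(Tᵢ,Tⱼ) = Cov(Xᵢ,Xⱼ); the off-diagonal part of the true-score variance is the same as above.
True-score variance = [0.80 + 0.60] − 0.4 = 1.4 − 0.4 = 1.
Reliability = 1 / 1.6 = 0.625.

0.625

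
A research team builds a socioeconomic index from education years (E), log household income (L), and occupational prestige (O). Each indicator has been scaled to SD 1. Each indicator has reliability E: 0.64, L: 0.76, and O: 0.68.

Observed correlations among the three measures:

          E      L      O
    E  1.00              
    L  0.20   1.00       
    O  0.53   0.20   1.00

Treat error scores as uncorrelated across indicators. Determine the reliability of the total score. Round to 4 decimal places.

0.8107

Var(E+L+O) = 3 + 2·[0.20 + 0.53 + 0.20] = 3 + 1.86 = 4.86.
Under uncorrelated errors the observed covariances equal the true-score covariances, so only the own-variance terms attenuate.
True-score variance = [0.64 + 0.76 + 0.68] + 1.86 = 2.08 + 1.86 = 3.94.
Reliability = 3.94 / 4.86 = 0.8107.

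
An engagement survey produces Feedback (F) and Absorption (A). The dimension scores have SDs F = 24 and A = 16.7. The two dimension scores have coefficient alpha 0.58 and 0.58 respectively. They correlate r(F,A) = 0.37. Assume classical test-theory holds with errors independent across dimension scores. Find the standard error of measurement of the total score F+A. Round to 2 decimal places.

Var(total) = 854.89 + 296.592 = 1151.48.
True-score variance = 495.836 + 296.592 = 792.428, so reliability = 0.6882.
Error variance = 1151.48 − 792.428 = 359.054; SEM = √359.054 = 18.95.

18.95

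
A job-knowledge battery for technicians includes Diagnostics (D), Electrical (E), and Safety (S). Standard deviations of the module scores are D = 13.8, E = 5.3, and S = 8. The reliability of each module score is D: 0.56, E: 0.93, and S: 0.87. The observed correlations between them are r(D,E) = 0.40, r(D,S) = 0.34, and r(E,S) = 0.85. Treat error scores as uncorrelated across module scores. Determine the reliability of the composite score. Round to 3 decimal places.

0.807

Var(D+E+S) = 13.8² + 5.3² + 8² + 2·[13.8·5.3·0.40 + 13.8·8·0.34 + 5.3·8·0.85] = 282.53 + 205.664 = 488.194.
With uncorrelated errors the cross-covariances are all true-score covariance, so they carry over unchanged; only the diagonal terms shrink to ρᵢσᵢ².
True-score variance = [13.8²·0.56 + 5.3²·0.93 + 8²·0.87] + 205.664 = 188.45 + 205.664 = 394.114.
Reliability = 394.114 / 488.194 = 0.807.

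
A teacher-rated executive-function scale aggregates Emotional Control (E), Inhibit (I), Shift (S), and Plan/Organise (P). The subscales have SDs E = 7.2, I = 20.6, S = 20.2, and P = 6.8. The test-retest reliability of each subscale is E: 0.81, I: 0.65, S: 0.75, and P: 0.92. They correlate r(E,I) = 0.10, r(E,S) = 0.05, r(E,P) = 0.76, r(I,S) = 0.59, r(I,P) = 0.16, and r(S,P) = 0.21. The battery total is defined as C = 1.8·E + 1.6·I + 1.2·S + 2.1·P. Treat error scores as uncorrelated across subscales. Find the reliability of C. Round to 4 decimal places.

Var(C) = 1.8²·7.2² + 1.6²·20.6² + 1.2²·20.2² + 2.1²·6.8² + 2·[2.88·7.2·20.6·0.10 + 2.16·7.2·20.2·0.05 + 3.78·7.2·6.8·0.76 + 1.92·20.6·20.2·0.59 + 3.36·20.6·6.8·0.16 + 2.52·20.2·6.8·0.21] = 2045.82 + 1636.91 = 3682.73.
Under uncorrelated errors the observed covariances equal the true-score covariances, so only the own-variance terms attenuate.
True-score variance = [1.8²·7.2²·0.81 + 1.6²·20.6²·0.65 + 1.2²·20.2²·0.75 + 2.1²·6.8²·0.92] + 1636.91 = 1470.47 + 1636.91 = 3107.38.
Reliability = 3107.38 / 3682.73 = 0.8438.

0.8438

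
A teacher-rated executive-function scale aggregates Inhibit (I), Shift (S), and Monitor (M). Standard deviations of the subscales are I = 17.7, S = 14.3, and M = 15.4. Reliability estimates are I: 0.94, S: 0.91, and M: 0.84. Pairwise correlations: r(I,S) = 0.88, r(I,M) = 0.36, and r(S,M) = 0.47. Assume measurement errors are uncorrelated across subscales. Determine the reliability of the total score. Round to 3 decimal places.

0.953

Var(I+S+M) = 17.7² + 14.3² + 15.4² + 2·[17.7·14.3·0.88 + 17.7·15.4·0.36 + 14.3·15.4·0.47] = 754.94 + 848.738 = 1603.68.
Under uncorrelated errors the observed covariances equal the true-score covariances, so only the own-variance terms attenuate.
True-score variance = [17.7²·0.94 + 14.3²·0.91 + 15.4²·0.84] + 848.738 = 679.793 + 848.738 = 1528.53.
Reliability = 1528.53 / 1603.68 = 0.953.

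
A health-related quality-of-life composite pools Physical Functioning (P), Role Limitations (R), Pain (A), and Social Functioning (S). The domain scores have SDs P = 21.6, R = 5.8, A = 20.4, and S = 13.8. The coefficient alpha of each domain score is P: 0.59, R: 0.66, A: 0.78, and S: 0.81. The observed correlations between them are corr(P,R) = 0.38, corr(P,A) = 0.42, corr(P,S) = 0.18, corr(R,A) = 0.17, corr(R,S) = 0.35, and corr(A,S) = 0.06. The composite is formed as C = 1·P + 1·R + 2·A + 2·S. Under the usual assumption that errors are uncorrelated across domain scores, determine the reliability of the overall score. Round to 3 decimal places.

0.834

Var(C) = 21.6² + 5.8² + 2²·20.4² + 2²·13.8² + 2·[21.6·5.8·0.38 + 2·21.6·20.4·0.42 + 2·21.6·13.8·0.18 + 2·5.8·20.4·0.17 + 2·5.8·13.8·0.35 + 4·20.4·13.8·0.06] = 2926.6 + 1377.75 = 4304.35.
Because errors are independent across components, Cov(Tᵢ,Tⱼ) = Cov(Xᵢ,Xⱼ); the off-diagonal part of the true-score variance is the same as above.
True-score variance = [21.6²·0.59 + 5.8²·0.66 + 2²·20.4²·0.78 + 2²·13.8²·0.81] + 1377.75 = 2212.92 + 1377.75 = 3590.67.
Reliability = 3590.67 / 4304.35 = 0.834.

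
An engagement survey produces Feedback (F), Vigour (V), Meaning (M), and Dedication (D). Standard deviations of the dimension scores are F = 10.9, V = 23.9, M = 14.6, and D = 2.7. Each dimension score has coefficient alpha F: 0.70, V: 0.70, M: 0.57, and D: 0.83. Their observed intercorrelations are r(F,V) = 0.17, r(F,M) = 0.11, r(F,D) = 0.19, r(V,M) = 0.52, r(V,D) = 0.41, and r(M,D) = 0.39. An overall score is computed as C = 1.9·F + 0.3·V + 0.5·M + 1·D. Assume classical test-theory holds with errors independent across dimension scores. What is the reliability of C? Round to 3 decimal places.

0.770

Var(C) = 1.9²·10.9² + 0.3²·23.9² + 0.5²·14.6² + 2.7² + 2·[0.57·10.9·23.9·0.17 + 0.95·10.9·14.6·0.11 + 1.9·10.9·2.7·0.19 + 0.15·23.9·14.6·0.52 + 0.3·23.9·2.7·0.41 + 0.5·14.6·2.7·0.39] = 540.893 + 190.678 = 731.571.
Under uncorrelated errors the observed covariances equal the true-score covariances, so only the own-variance terms attenuate.
True-score variance = [1.9²·10.9²·0.70 + 0.3²·23.9²·0.70 + 0.5²·14.6²·0.57 + 2.7²·0.83] + 190.678 = 372.645 + 190.678 = 563.323.
Reliability = 563.323 / 731.571 = 0.770.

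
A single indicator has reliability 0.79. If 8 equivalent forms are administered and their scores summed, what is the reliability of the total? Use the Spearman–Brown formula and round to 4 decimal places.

0.9678

ρ_k = kρ / (1 + (k−1)ρ) = 8·0.79 / (1 + 7·0.79) = 6.320 / 6.530 = 0.9678.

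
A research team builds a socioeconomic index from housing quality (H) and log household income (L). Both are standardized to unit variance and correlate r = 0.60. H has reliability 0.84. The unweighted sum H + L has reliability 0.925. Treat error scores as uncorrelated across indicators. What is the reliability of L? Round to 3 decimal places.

0.920

Var(H+L) = 2 + 2·0.60 = 3.200.
True-score variance = ρ_H + ρ_L + 2·0.60, so 0.925 = (0.84 + ρ_L + 1.20) / 3.200.
ρ_L = 0.925·3.200 − 0.84 − 1.20 = 0.920.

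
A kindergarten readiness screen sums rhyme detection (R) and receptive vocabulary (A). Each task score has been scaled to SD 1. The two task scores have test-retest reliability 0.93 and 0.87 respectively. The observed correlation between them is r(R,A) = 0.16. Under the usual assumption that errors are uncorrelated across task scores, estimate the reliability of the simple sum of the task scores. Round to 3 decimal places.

0.914

Var(R+A) = 2 + 2·[0.16] = 2 + 0.32 = 2.32.
Under uncorrelated errors the observed covariances equal the true-score covariances, so only the own-variance terms attenuate.
True-score variance = [0.93 + 0.87] + 0.32 = 1.8 + 0.32 = 2.12.
Reliability = 2.12 / 2.32 = 0.914.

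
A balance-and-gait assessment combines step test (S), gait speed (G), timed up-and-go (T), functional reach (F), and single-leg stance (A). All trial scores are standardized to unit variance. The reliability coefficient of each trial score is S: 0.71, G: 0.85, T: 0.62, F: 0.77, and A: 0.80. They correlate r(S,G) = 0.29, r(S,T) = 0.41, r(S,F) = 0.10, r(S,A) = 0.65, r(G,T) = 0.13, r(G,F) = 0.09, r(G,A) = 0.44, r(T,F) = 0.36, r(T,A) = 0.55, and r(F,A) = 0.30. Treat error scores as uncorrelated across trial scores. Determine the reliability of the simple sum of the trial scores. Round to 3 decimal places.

0.893

Var(S+G+T+F+A) = 5 + 2·[0.29 + 0.41 + 0.10 + 0.65 + 0.13 + 0.09 + 0.44 + 0.36 + 0.55 + 0.30] = 5 + 6.64 = 11.64.
Under uncorrelated errors the observed covariances equal the true-score covariances, so only the own-variance terms attenuate.
True-score variance = [0.71 + 0.85 + 0.62 + 0.77 + 0.80] + 6.64 = 3.75 + 6.64 = 10.39.
Reliability = 10.39 / 11.64 = 0.893.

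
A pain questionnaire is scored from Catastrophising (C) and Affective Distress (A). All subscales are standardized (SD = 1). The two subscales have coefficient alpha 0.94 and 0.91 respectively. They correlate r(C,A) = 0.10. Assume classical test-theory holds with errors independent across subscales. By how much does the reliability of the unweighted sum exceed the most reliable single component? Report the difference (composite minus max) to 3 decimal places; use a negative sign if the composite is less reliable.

Var(sum) = 2 + 0.2 = 2.2; true-score variance = 1.85 + 0.2 = 2.05; composite reliability = 0.9318.
Max component reliability = 0.9400.
Difference = 0.9318 − 0.9400 = -0.008.

-0.008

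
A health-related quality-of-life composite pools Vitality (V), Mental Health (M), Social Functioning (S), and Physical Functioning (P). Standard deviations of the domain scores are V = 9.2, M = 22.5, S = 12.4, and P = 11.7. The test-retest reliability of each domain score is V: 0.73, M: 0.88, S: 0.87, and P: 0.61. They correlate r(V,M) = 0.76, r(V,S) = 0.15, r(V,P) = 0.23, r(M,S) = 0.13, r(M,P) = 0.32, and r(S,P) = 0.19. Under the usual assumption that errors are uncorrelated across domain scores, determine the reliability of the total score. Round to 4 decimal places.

0.9004

Var(V+M+S+P) = 9.2² + 22.5² + 12.4² + 11.7² + 2·[9.2·22.5·0.76 + 9.2·12.4·0.15 + 9.2·11.7·0.23 + 22.5·12.4·0.13 + 22.5·11.7·0.32 + 12.4·11.7·0.19] = 881.54 + 694.529 = 1576.07.
With uncorrelated errors the cross-covariances are all true-score covariance, so they carry over unchanged; only the diagonal terms shrink to ρᵢσᵢ².
True-score variance = [9.2²·0.73 + 22.5²·0.88 + 12.4²·0.87 + 11.7²·0.61] + 694.529 = 724.561 + 694.529 = 1419.09.
Reliability = 1419.09 / 1576.07 = 0.9004.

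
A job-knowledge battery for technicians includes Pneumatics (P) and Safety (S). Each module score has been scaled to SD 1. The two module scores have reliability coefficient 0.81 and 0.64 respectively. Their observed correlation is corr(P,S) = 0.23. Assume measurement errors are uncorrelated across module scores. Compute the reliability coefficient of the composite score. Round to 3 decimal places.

0.776

Var(P+S) = 2 + 2·[0.23] = 2 + 0.46 = 2.46.
Because errors are independent across components, Cov(Tᵢ,Tⱼ) = Cov(Xᵢ,Xⱼ); the off-diagonal part of the true-score variance is the same as above.
True-score variance = [0.81 + 0.64] + 0.46 = 1.45 + 0.46 = 1.91.
Reliability = 1.91 / 2.46 = 0.776.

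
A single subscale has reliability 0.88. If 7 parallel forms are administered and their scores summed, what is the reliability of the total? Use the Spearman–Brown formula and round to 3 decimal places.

0.981

ρ_k = kρ / (1 + (k−1)ρ) = 7·0.88 / (1 + 6·0.88) = 6.160 / 6.280 = 0.981.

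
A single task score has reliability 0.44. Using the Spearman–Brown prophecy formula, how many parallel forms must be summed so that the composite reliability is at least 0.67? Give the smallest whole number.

k ≥ ρ*(1−ρ₁)/(ρ₁(1−ρ*)) = 0.67·0.56 / (0.44·0.33) = 2.584.
Smallest integer k = 3.

3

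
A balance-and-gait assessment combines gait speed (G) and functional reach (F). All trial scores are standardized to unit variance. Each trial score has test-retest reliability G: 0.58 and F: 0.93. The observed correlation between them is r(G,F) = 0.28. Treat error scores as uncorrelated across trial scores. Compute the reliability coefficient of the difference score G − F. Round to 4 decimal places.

Var(G−F) = 1 + 1 − 2·0.28 = 2 − 0.56 = 1.44.
With uncorrelated errors the cross-covariances are all true-score covariance, so they carry over unchanged; only the diagonal terms shrink to ρᵢσᵢ².
True-score variance = [0.58 + 0.93] − 0.56 = 1.51 − 0.56 = 0.95.
Reliability = 0.95 / 1.44 = 0.6597.

0.6597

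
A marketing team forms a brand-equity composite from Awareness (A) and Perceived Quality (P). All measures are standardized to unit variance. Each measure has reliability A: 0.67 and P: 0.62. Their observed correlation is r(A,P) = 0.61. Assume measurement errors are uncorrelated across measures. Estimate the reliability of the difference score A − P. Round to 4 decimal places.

Var(A−P) = 1 + 1 − 2·0.61 = 2 − 1.22 = 0.78.
Because errors are independent across components, Cov(Tᵢ,Tⱼ) = Cov(Xᵢ,Xⱼ); the off-diagonal part of the true-score variance is the same as above.
True-score variance = [0.67 + 0.62] − 1.22 = 1.29 − 1.22 = 0.07.
Reliability = 0.07 / 0.78 = 0.0897.

0.0897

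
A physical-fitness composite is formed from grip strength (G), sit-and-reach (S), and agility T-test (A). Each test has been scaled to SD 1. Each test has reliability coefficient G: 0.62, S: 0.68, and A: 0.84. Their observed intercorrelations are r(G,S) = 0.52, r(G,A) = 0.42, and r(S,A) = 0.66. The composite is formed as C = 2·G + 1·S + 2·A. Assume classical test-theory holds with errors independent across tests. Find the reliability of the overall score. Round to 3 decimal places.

Var(C) = 2² + 1 + 2² + 2·[2·0.52 + 4·0.42 + 2·0.66] = 9 + 8.08 = 17.08.
Because errors are independent across components, Cov(Tᵢ,Tⱼ) = Cov(Xᵢ,Xⱼ); the off-diagonal part of the true-score variance is the same as above.
True-score variance = [2²·0.62 + 0.68 + 2²·0.84] + 8.08 = 6.52 + 8.08 = 14.6.
Reliability = 14.6 / 17.08 = 0.855.

0.855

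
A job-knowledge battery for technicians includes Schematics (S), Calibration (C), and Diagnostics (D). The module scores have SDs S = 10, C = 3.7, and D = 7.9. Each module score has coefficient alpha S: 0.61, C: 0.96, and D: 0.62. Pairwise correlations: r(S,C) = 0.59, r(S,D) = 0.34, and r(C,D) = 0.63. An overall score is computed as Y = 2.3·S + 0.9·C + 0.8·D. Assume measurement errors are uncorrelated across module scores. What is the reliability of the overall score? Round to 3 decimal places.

Var(Y) = 2.3²·10² + 0.9²·3.7² + 0.8²·7.9² + 2·[2.07·10·3.7·0.59 + 1.84·10·7.9·0.34 + 0.72·3.7·7.9·0.63] = 580.031 + 215.738 = 795.77.
Because errors are independent across components, Cov(Tᵢ,Tⱼ) = Cov(Xᵢ,Xⱼ); the off-diagonal part of the true-score variance is the same as above.
True-score variance = [2.3²·10²·0.61 + 0.9²·3.7²·0.96 + 0.8²·7.9²·0.62] + 215.738 = 358.1 + 215.738 = 573.838.
Reliability = 573.838 / 795.77 = 0.721.

0.721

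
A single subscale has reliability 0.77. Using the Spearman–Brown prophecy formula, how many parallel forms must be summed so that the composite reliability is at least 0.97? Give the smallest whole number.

10

k ≥ ρ*(1−ρ₁)/(ρ₁(1−ρ*)) = 0.97·0.23 / (0.77·0.03) = 9.658.
Smallest integer k = 10.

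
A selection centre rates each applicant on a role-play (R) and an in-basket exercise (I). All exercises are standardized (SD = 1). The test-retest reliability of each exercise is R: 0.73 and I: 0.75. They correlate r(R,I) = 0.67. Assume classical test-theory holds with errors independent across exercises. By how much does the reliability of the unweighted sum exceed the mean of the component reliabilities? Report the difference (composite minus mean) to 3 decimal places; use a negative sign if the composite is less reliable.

0.104

Var(sum) = 2 + 1.34 = 3.34; true-score variance = 1.48 + 1.34 = 2.82; composite reliability = 0.8443.
Mean component reliability = 0.7400.
Difference = 0.8443 − 0.7400 = 0.104.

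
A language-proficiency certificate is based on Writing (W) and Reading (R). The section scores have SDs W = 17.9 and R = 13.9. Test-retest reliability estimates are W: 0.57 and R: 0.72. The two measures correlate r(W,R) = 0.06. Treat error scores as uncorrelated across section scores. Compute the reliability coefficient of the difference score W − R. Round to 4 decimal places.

0.6034

Var(W−R) = 17.9² + 13.9² − 2·17.9·13.9·0.06 = 513.62 − 29.8572 = 483.763.
Under uncorrelated errors the observed covariances equal the true-score covariances, so only the own-variance terms attenuate.
True-score variance = [17.9²·0.57 + 13.9²·0.72] − 29.8572 = 321.745 − 29.8572 = 291.888.
Reliability = 291.888 / 483.763 = 0.6034.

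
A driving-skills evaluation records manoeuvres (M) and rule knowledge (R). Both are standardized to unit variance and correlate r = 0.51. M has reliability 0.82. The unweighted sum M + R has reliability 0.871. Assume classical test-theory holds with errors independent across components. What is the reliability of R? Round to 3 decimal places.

0.790

Var(M+R) = 2 + 2·0.51 = 3.020.
True-score variance = ρ_M + ρ_R + 2·0.51, so 0.871 = (0.82 + ρ_R + 1.02) / 3.020.
ρ_R = 0.871·3.020 − 0.82 − 1.02 = 0.790.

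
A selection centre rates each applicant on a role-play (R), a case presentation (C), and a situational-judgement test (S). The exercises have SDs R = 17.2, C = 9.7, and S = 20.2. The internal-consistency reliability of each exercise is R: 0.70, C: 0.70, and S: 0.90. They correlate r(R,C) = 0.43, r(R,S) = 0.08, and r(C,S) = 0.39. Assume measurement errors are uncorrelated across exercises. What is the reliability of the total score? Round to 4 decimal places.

0.8628

Var(R+C+S) = 17.2² + 9.7² + 20.2² + 2·[17.2·9.7·0.43 + 17.2·20.2·0.08 + 9.7·20.2·0.39] = 797.97 + 351.906 = 1149.88.
Because errors are independent across components, Cov(Tᵢ,Tⱼ) = Cov(Xᵢ,Xⱼ); the off-diagonal part of the true-score variance is the same as above.
True-score variance = [17.2²·0.70 + 9.7²·0.70 + 20.2²·0.90] + 351.906 = 640.187 + 351.906 = 992.093.
Reliability = 992.093 / 1149.88 = 0.8628.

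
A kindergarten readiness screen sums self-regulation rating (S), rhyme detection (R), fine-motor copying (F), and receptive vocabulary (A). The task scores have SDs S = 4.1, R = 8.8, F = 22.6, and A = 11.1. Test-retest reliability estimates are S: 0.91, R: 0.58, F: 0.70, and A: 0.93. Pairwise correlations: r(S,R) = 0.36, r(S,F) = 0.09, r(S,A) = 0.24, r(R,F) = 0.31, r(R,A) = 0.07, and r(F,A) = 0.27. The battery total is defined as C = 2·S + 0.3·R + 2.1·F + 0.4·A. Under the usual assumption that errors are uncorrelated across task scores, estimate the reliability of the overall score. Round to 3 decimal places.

0.740

Var(C) = 2²·4.1² + 0.3²·8.8² + 2.1²·22.6² + 0.4²·11.1² + 2·[0.6·4.1·8.8·0.36 + 4.2·4.1·22.6·0.09 + 0.8·4.1·11.1·0.24 + 0.63·8.8·22.6·0.31 + 0.12·8.8·11.1·0.07 + 0.84·22.6·11.1·0.27] = 2346.37 + 296.227 = 2642.6.
Under uncorrelated errors the observed covariances equal the true-score covariances, so only the own-variance terms attenuate.
True-score variance = [2²·4.1²·0.91 + 0.3²·8.8²·0.58 + 2.1²·22.6²·0.70 + 0.4²·11.1²·0.93] + 296.227 = 1660.28 + 296.227 = 1956.51.
Reliability = 1956.51 / 2642.6 = 0.740.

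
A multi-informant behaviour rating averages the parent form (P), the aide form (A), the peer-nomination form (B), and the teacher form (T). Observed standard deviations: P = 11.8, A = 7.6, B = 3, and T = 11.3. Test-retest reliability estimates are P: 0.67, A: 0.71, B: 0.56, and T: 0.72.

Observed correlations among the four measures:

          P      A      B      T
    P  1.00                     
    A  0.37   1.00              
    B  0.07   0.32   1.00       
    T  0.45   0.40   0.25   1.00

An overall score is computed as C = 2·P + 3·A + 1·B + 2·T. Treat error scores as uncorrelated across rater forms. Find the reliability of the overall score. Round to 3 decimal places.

Var(C) = 2²·11.8² + 3²·7.6² + 3² + 2²·11.3² + 2·[6·11.8·7.6·0.37 + 2·11.8·3·0.07 + 4·11.8·11.3·0.45 + 3·7.6·3·0.32 + 6·7.6·11.3·0.40 + 2·3·11.3·0.25] = 1596.56 + 1378.02 = 2974.58.
Under uncorrelated errors the observed covariances equal the true-score covariances, so only the own-variance terms attenuate.
True-score variance = [2²·11.8²·0.67 + 3²·7.6²·0.71 + 3²·0.56 + 2²·11.3²·0.72] + 1378.02 = 1115.04 + 1378.02 = 2493.05.
Reliability = 2493.05 / 2974.58 = 0.838.

0.838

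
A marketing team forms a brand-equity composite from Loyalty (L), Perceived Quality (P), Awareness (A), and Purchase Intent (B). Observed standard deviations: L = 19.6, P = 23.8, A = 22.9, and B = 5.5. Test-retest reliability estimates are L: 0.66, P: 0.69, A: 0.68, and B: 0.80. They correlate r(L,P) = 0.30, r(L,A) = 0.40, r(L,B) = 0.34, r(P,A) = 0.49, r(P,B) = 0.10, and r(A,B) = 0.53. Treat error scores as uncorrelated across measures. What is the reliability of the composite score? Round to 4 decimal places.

Var(L+P+A+B) = 19.6² + 23.8² + 22.9² + 5.5² + 2·[19.6·23.8·0.30 + 19.6·22.9·0.40 + 19.6·5.5·0.34 + 23.8·22.9·0.49 + 23.8·5.5·0.10 + 22.9·5.5·0.53] = 1505.26 + 1406.07 = 2911.33.
Under uncorrelated errors the observed covariances equal the true-score covariances, so only the own-variance terms attenuate.
True-score variance = [19.6²·0.66 + 23.8²·0.69 + 22.9²·0.68 + 5.5²·0.80] + 1406.07 = 1025.19 + 1406.07 = 2431.26.
Reliability = 2431.26 / 2911.33 = 0.8351.

0.8351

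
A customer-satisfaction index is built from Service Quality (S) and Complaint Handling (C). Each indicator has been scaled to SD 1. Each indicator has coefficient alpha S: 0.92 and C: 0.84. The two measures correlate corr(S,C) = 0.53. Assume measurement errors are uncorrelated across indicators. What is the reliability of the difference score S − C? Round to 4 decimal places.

Var(S−C) = 1 + 1 − 2·0.53 = 2 − 1.06 = 0.94.
Because errors are independent across components, Cov(Tᵢ,Tⱼ) = Cov(Xᵢ,Xⱼ); the off-diagonal part of the true-score variance is the same as above.
True-score variance = [0.92 + 0.84] − 1.06 = 1.76 − 1.06 = 0.7.
Reliability = 0.7 / 0.94 = 0.7447.

0.7447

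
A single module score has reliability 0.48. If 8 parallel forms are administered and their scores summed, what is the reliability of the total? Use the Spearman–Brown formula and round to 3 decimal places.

ρ_k = kρ / (1 + (k−1)ρ) = 8·0.48 / (1 + 7·0.48) = 3.840 / 4.360 = 0.881.

0.881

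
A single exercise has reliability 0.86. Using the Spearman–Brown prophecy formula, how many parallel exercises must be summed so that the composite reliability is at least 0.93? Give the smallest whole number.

k ≥ ρ*(1−ρ₁)/(ρ₁(1−ρ*)) = 0.93·0.14 / (0.86·0.07) = 2.163.
Smallest integer k = 3.

3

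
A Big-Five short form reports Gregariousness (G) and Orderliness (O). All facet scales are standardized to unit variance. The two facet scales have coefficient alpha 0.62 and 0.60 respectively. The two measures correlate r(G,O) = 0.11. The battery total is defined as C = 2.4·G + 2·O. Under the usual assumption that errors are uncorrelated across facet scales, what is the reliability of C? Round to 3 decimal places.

0.650

Var(C) = 2.4² + 2² + 2·[4.8·0.11] = 9.76 + 1.056 = 10.816.
Under uncorrelated errors the observed covariances equal the true-score covariances, so only the own-variance terms attenuate.
True-score variance = [2.4²·0.62 + 2²·0.60] + 1.056 = 5.9712 + 1.056 = 7.0272.
Reliability = 7.0272 / 10.816 = 0.650.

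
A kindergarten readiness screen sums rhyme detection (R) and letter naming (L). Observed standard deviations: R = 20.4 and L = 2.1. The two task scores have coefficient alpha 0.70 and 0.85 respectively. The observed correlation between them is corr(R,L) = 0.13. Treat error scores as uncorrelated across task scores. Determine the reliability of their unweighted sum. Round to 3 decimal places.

Var(R+L) = 20.4² + 2.1² + 2·[20.4·2.1·0.13] = 420.57 + 11.1384 = 431.708.
With uncorrelated errors the cross-covariances are all true-score covariance, so they carry over unchanged; only the diagonal terms shrink to ρᵢσᵢ².
True-score variance = [20.4²·0.70 + 2.1²·0.85] + 11.1384 = 295.06 + 11.1384 = 306.199.
Reliability = 306.199 / 431.708 = 0.709.

0.709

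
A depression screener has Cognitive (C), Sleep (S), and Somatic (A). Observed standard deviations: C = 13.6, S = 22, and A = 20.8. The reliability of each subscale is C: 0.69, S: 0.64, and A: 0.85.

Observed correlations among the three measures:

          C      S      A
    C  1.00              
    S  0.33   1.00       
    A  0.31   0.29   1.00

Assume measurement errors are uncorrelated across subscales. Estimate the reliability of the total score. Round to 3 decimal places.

Var(C+S+A) = 13.6² + 22² + 20.8² + 2·[13.6·22·0.33 + 13.6·20.8·0.31 + 22·20.8·0.29] = 1101.6 + 638.266 = 1739.87.
With uncorrelated errors the cross-covariances are all true-score covariance, so they carry over unchanged; only the diagonal terms shrink to ρᵢσᵢ².
True-score variance = [13.6²·0.69 + 22²·0.64 + 20.8²·0.85] + 638.266 = 805.126 + 638.266 = 1443.39.
Reliability = 1443.39 / 1739.87 = 0.830.

0.830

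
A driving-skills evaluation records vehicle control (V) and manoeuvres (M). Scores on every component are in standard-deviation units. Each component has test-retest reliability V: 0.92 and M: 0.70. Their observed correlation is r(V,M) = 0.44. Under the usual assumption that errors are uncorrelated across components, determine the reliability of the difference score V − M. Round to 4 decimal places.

Var(V−M) = 1 + 1 − 2·0.44 = 2 − 0.88 = 1.12.
With uncorrelated errors the cross-covariances are all true-score covariance, so they carry over unchanged; only the diagonal terms shrink to ρᵢσᵢ².
True-score variance = [0.92 + 0.70] − 0.88 = 1.62 − 0.88 = 0.74.
Reliability = 0.74 / 1.12 = 0.6607.

0.6607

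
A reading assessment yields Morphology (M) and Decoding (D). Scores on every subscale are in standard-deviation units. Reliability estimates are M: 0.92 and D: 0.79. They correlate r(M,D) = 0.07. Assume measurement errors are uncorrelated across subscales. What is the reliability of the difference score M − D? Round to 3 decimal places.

0.844

Var(M−D) = 1 + 1 − 2·0.07 = 2 − 0.14 = 1.86.
Because errors are independent across components, Cov(Tᵢ,Tⱼ) = Cov(Xᵢ,Xⱼ); the off-diagonal part of the true-score variance is the same as above.
True-score variance = [0.92 + 0.79] − 0.14 = 1.71 − 0.14 = 1.57.
Reliability = 1.57 / 1.86 = 0.844.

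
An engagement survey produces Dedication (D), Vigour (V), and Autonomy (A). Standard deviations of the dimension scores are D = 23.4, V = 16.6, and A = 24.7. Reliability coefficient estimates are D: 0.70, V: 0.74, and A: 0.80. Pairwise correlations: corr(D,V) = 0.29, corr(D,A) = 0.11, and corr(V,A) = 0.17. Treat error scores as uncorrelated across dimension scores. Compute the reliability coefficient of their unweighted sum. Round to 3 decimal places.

Var(D+V+A) = 23.4² + 16.6² + 24.7² + 2·[23.4·16.6·0.29 + 23.4·24.7·0.11 + 16.6·24.7·0.17] = 1433.21 + 491.858 = 1925.07.
With uncorrelated errors the cross-covariances are all true-score covariance, so they carry over unchanged; only the diagonal terms shrink to ρᵢσᵢ².
True-score variance = [23.4²·0.70 + 16.6²·0.74 + 24.7²·0.80] + 491.858 = 1075.28 + 491.858 = 1567.14.
Reliability = 1567.14 / 1925.07 = 0.814.

0.814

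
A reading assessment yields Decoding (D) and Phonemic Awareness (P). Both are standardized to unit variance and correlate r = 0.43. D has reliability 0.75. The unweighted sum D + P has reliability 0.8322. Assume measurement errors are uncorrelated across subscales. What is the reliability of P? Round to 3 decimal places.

Var(D+P) = 2 + 2·0.43 = 2.860.
True-score variance = ρ_D + ρ_P + 2·0.43, so 0.8322 = (0.75 + ρ_P + 0.86) / 2.860.
ρ_P = 0.8322·2.860 − 0.75 − 0.86 = 0.770.

0.770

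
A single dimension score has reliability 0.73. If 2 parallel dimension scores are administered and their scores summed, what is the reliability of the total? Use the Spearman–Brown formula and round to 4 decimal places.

0.8439

ρ_k = kρ / (1 + (k−1)ρ) = 2·0.73 / (1 + 1·0.73) = 1.460 / 1.730 = 0.8439.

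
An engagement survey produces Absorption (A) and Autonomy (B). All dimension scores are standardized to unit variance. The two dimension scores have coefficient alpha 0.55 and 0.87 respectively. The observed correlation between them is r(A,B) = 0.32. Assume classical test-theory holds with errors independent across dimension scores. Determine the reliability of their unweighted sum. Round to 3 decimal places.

Var(A+B) = 2 + 2·[0.32] = 2 + 0.64 = 2.64.
Under uncorrelated errors the observed covariances equal the true-score covariances, so only the own-variance terms attenuate.
True-score variance = [0.55 + 0.87] + 0.64 = 1.42 + 0.64 = 2.06.
Reliability = 2.06 / 2.64 = 0.780.

0.780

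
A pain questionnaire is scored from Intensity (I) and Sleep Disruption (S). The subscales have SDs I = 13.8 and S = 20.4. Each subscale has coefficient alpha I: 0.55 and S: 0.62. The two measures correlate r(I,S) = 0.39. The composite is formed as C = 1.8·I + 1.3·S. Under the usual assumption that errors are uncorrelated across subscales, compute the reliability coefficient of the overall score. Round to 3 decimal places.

Var(C) = 1.8²·13.8² + 1.3²·20.4² + 2·[2.34·13.8·20.4·0.39] = 1320.34 + 513.83 = 1834.17.
With uncorrelated errors the cross-covariances are all true-score covariance, so they carry over unchanged; only the diagonal terms shrink to ρᵢσᵢ².
True-score variance = [1.8²·13.8²·0.55 + 1.3²·20.4²·0.62] + 513.83 = 775.417 + 513.83 = 1289.25.
Reliability = 1289.25 / 1834.17 = 0.703.

0.703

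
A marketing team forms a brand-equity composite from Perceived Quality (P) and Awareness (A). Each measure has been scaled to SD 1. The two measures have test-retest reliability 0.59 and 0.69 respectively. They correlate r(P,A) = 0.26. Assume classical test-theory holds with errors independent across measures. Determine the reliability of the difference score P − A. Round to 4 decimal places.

0.5135

Var(P−A) = 1 + 1 − 2·0.26 = 2 − 0.52 = 1.48.
Because errors are independent across components, Cov(Tᵢ,Tⱼ) = Cov(Xᵢ,Xⱼ); the off-diagonal part of the true-score variance is the same as above.
True-score variance = [0.59 + 0.69] − 0.52 = 1.28 − 0.52 = 0.76.
Reliability = 0.76 / 1.48 = 0.5135.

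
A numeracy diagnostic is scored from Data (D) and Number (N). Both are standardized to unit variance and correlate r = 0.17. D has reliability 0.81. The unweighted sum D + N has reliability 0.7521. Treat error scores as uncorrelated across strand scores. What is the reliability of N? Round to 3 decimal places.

Var(D+N) = 2 + 2·0.17 = 2.340.
True-score variance = ρ_D + ρ_N + 2·0.17, so 0.7521 = (0.81 + ρ_N + 0.34) / 2.340.
ρ_N = 0.7521·2.340 − 0.81 − 0.34 = 0.610.

0.610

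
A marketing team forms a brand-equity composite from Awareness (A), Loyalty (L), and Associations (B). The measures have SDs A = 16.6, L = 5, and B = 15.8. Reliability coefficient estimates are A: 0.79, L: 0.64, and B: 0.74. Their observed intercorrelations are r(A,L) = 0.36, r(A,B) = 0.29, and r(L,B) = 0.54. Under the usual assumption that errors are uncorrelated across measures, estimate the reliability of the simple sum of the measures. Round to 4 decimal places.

Var(A+L+B) = 16.6² + 5² + 15.8² + 2·[16.6·5·0.36 + 16.6·15.8·0.29 + 5·15.8·0.54] = 550.2 + 297.202 = 847.402.
Under uncorrelated errors the observed covariances equal the true-score covariances, so only the own-variance terms attenuate.
True-score variance = [16.6²·0.79 + 5²·0.64 + 15.8²·0.74] + 297.202 = 418.426 + 297.202 = 715.628.
Reliability = 715.628 / 847.402 = 0.8445.

0.8445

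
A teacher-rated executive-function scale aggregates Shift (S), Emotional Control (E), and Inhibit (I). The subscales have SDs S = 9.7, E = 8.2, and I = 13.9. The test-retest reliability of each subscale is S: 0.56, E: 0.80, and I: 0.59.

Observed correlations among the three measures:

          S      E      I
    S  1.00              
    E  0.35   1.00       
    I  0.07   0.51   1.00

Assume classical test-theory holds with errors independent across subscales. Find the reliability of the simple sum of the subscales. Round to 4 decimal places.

0.7542

Var(S+E+I) = 9.7² + 8.2² + 13.9² + 2·[9.7·8.2·0.35 + 9.7·13.9·0.07 + 8.2·13.9·0.51] = 354.54 + 190.814 = 545.354.
Under uncorrelated errors the observed covariances equal the true-score covariances, so only the own-variance terms attenuate.
True-score variance = [9.7²·0.56 + 8.2²·0.80 + 13.9²·0.59] + 190.814 = 220.476 + 190.814 = 411.29.
Reliability = 411.29 / 545.354 = 0.7542.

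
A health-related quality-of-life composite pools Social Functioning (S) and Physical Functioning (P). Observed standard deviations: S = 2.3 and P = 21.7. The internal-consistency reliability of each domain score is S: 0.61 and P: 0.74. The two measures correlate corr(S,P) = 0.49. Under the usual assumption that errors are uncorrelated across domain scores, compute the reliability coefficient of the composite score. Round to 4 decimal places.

0.7629

Var(S+P) = 2.3² + 21.7² + 2·[2.3·21.7·0.49] = 476.18 + 48.9118 = 525.092.
Because errors are independent across components, Cov(Tᵢ,Tⱼ) = Cov(Xᵢ,Xⱼ); the off-diagonal part of the true-score variance is the same as above.
True-score variance = [2.3²·0.61 + 21.7²·0.74] + 48.9118 = 351.685 + 48.9118 = 400.597.
Reliability = 400.597 / 525.092 = 0.7629.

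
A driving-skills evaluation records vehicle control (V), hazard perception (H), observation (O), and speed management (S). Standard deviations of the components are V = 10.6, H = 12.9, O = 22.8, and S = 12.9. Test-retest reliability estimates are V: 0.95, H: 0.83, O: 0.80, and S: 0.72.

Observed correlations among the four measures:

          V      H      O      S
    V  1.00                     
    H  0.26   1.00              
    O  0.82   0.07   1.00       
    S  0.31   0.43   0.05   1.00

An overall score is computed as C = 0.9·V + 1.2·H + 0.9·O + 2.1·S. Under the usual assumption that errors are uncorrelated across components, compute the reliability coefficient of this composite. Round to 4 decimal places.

Var(C) = 0.9²·10.6² + 1.2²·12.9² + 0.9²·22.8² + 2.1²·12.9² + 2·[1.08·10.6·12.9·0.26 + 0.81·10.6·22.8·0.82 + 1.89·10.6·12.9·0.31 + 1.08·12.9·22.8·0.07 + 2.52·12.9·12.9·0.43 + 1.89·22.8·12.9·0.05] = 1485.58 + 1018.78 = 2504.36.
With uncorrelated errors the cross-covariances are all true-score covariance, so they carry over unchanged; only the diagonal terms shrink to ρᵢσᵢ².
True-score variance = [0.9²·10.6²·0.95 + 1.2²·12.9²·0.83 + 0.9²·22.8²·0.80 + 2.1²·12.9²·0.72] + 1018.78 = 1150.6 + 1018.78 = 2169.37.
Reliability = 2169.37 / 2504.36 = 0.8662.

0.8662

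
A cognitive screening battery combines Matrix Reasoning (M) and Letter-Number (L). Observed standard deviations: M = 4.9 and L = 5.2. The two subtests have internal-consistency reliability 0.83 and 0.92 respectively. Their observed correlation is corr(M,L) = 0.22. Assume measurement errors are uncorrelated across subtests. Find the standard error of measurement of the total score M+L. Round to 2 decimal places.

Var(total) = 51.05 + 11.2112 = 62.2612.
True-score variance = 44.8051 + 11.2112 = 56.0163, so reliability = 0.8997.
Error variance = 62.2612 − 56.0163 = 6.2449; SEM = √6.2449 = 2.50.

2.50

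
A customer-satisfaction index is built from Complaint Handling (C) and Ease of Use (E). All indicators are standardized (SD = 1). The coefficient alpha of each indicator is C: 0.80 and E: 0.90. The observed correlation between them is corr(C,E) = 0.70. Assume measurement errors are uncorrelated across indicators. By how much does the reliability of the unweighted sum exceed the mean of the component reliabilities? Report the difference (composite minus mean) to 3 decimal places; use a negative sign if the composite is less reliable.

0.062

Var(sum) = 2 + 1.4 = 3.4; true-score variance = 1.7 + 1.4 = 3.1; composite reliability = 0.9118.
Mean component reliability = 0.8500.
Difference = 0.9118 − 0.8500 = 0.062.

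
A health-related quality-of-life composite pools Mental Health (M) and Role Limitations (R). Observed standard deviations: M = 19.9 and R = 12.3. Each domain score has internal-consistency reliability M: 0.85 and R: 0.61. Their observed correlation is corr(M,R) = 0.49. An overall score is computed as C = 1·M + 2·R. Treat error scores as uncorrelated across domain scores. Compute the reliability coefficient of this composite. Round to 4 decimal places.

Var(C) = 19.9² + 2²·12.3² + 2·[2·19.9·12.3·0.49] = 1001.17 + 479.749 = 1480.92.
Because errors are independent across components, Cov(Tᵢ,Tⱼ) = Cov(Xᵢ,Xⱼ); the off-diagonal part of the true-score variance is the same as above.
True-score variance = [19.9²·0.85 + 2²·12.3²·0.61] + 479.749 = 705.756 + 479.749 = 1185.51.
Reliability = 1185.51 / 1480.92 = 0.8005.

0.8005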